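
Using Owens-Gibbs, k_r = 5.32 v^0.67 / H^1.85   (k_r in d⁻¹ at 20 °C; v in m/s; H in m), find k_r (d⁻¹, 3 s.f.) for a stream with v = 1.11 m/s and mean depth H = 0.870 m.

k_r = 5.32 × 1.11^0.67 / 0.870^1.85 = 5.32 × 1.072 / 0.7729 = 7.382 d⁻¹.

k_r ≈ 7.38 d⁻¹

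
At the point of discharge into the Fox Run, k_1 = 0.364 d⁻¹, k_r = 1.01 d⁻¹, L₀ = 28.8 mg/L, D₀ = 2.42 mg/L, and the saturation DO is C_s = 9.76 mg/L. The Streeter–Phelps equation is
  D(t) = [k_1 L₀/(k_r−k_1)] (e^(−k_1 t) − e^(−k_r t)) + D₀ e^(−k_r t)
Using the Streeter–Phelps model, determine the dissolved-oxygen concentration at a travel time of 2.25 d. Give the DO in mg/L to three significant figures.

DO ≈ 4.03 mg/L

k_1 L₀/(k_r−k_1) = 0.364×28.8/(1.01−0.364) = 10.48/0.6460 = 16.23 mg/L.
e^(−k_1 t) = e^(−0.364×2.250) = 0.4409; e^(−k_r t) = e^(−1.01×2.250) = 0.1031.
D = 16.23 × (0.4409 − 0.1031) + 2.42 × 0.1031 = 5.482 + 0.2494 = 5.731 mg/L.
DO = C_s − D = 9.76 − 5.731 = 4.029 mg/L.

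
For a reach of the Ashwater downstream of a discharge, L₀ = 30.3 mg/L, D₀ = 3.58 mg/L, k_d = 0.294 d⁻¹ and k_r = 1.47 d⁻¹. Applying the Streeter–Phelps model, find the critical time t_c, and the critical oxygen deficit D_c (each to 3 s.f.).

t_c = [1/(k_r−k_d)] ln[(k_r/k_d)(1 − D₀(k_r−k_d)/(k_d L₀))]
= [1/(1.47−0.294)] ln[(1.47/0.294)(1 − 3.58×1.176/(0.294×30.3))]
= (1/1.176) ln[5.000 × 0.5274] = 0.8503 × ln(2.637) = 0.8503 × 0.9696 = 0.8245 d.
L(t_c) = L₀ e^(−k_d t_c) = 30.3 × 0.7847 = 23.78 mg/L, and at the critical point k_r D_c = k_d L, so D_c = (0.294/1.47) × 23.78 = 4.756 mg/L.

t_c ≈ 0.825 d; D_c ≈ 4.76 mg/L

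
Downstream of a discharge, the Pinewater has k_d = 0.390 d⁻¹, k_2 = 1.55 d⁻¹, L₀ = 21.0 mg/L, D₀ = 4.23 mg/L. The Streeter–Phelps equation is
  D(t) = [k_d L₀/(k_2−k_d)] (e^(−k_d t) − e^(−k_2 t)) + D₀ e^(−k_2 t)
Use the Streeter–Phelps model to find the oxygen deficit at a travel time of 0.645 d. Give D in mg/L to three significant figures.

k_d L₀/(k_2−k_d) = 0.390×21.0/(1.55−0.390) = 8.190/1.160 = 7.060 mg/L.
e^(−k_d t) = e^(−0.390×0.6450) = 0.7776; e^(−k_2 t) = e^(−1.55×0.6450) = 0.3680.
D = 7.060 × (0.7776 − 0.3680) + 4.23 × 0.3680 = 2.892 + 1.557 = 4.449 mg/L.

D ≈ 4.45 mg/L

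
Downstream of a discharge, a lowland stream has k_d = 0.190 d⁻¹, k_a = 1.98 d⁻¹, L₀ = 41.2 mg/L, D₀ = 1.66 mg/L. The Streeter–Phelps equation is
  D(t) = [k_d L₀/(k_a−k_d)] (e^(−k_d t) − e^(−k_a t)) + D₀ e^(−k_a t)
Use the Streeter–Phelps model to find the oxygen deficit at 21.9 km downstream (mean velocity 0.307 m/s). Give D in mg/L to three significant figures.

D ≈ 3.21 mg/L

Travel time t = x/v = 21.9 km / (0.307 m/s) = 21900 m / 0.307 m/s = 71340 s = 0.8256 d.
k_d L₀/(k_a−k_d) = 0.190×41.2/(1.98−0.190) = 7.828/1.790 = 4.373 mg/L.
e^(−k_d t) = e^(−0.190×0.8256) = 0.8548; e^(−k_a t) = e^(−1.98×0.8256) = 0.1950.
D = 4.373 × (0.8548 − 0.1950) + 1.66 × 0.1950 = 2.885 + 0.3237 = 3.209 mg/L.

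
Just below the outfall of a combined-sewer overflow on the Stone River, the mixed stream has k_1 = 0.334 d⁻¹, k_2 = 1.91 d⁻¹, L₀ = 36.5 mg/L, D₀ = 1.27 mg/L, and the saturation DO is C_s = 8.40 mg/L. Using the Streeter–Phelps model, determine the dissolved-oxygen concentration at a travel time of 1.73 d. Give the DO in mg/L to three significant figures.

DO ≈ 4.30 mg/L

k_1 L₀/(k_2−k_1) = 0.334×36.5/(1.91−0.334) = 12.19/1.576 = 7.735 mg/L.
e^(−k_1 t) = e^(−0.334×1.730) = 0.5611; e^(−k_2 t) = e^(−1.91×1.730) = 0.03672.
D = 7.735 × (0.5611 − 0.03672) + 1.27 × 0.03672 = 4.056 + 0.04664 = 4.103 mg/L.
DO = C_s − D = 8.40 − 4.103 = 4.297 mg/L.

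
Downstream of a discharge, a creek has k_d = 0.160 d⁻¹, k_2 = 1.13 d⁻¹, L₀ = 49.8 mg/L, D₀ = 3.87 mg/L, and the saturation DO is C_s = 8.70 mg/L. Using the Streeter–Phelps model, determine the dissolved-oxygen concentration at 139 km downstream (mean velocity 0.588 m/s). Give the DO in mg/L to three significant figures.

DO ≈ 3.60 mg/L

Travel time t = x/v = 139 km / (0.588 m/s) = 139000 m / 0.588 m/s = 236400 s = 2.736 d.
k_d L₀/(k_2−k_d) = 0.160×49.8/(1.13−0.160) = 7.968/0.9700 = 8.214 mg/L.
e^(−k_d t) = e^(−0.160×2.736) = 0.6455; e^(−k_2 t) = e^(−1.13×2.736) = 0.04542.
D = 8.214 × (0.6455 − 0.04542) + 3.87 × 0.04542 = 4.929 + 0.1758 = 5.105 mg/L.
DO = C_s − D = 8.70 − 5.105 = 3.595 mg/L.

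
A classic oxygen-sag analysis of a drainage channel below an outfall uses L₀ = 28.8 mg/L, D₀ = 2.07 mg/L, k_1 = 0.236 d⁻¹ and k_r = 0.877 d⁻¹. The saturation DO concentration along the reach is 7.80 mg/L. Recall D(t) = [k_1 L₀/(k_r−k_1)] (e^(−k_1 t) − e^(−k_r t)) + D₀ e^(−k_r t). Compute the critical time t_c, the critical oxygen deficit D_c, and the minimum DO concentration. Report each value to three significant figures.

t_c ≈ 1.71 d; D_c ≈ 5.18 mg/L; min DO ≈ 2.62 mg/L

At the critical point dD/dt = 0, so k_1 L₀ e^(−k_1 t) = k_r D. Substituting D(t) from the Streeter–Phelps equation and solving for t gives
t_c = ln[(k_r/k_1)(1 − D₀(k_r−k_1)/(k_1 L₀))] / (k_r−k_1).
Here k_r−k_1 = 0.6410 d⁻¹ and 1 − D₀(k_r−k_1)/(k_1 L₀) = 1 − 2.07×0.6410/(0.236×28.8) = 0.8048, so
t_c = ln(3.716 × 0.8048) / 0.6410 = 1.095 / 0.6410 = 1.709 d.
L(t_c) = L₀ e^(−k_1 t_c) = 28.8 × 0.6681 = 19.24 mg/L, and at the critical point k_r D_c = k_1 L, so D_c = (0.236/0.877) × 19.24 = 5.178 mg/L.
Minimum DO = C_s − D_c = 7.80 − 5.178 = 2.622 mg/L.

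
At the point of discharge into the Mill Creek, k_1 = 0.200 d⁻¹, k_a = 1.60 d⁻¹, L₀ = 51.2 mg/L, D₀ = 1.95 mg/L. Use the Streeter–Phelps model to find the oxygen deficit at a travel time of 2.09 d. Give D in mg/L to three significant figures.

k_1 L₀/(k_a−k_1) = 0.200×51.2/(1.60−0.200) = 10.24/1.400 = 7.314 mg/L.
e^(−k_1 t) = e^(−0.200×2.090) = 0.6584; e^(−k_a t) = e^(−1.60×2.090) = 0.03530.
D = 7.314 × (0.6584 − 0.03530) + 1.95 × 0.03530 = 4.557 + 0.06883 = 4.626 mg/L.

D ≈ 4.63 mg/L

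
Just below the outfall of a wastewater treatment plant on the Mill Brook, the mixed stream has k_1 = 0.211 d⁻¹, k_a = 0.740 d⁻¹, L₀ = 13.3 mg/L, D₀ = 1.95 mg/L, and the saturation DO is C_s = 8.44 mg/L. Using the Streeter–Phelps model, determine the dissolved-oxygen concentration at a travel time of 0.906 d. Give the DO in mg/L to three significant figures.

k_1 L₀/(k_a−k_1) = 0.211×13.3/(0.740−0.211) = 2.806/0.5290 = 5.305 mg/L.
e^(−k_1 t) = e^(−0.211×0.9060) = 0.8260; e^(−k_a t) = e^(−0.740×0.9060) = 0.5115.
D = 5.305 × (0.8260 − 0.5115) + 1.95 × 0.5115 = 1.668 + 0.9974 = 2.666 mg/L.
DO = C_s − D = 8.44 − 2.666 = 5.774 mg/L.

DO ≈ 5.77 mg/L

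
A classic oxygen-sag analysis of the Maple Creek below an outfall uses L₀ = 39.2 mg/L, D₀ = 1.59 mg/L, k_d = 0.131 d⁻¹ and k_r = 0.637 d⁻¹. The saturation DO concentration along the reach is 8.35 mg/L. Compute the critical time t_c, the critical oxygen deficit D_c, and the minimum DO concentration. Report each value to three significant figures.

t_c = [1/(k_r−k_d)] ln[(k_r/k_d)(1 − D₀(k_r−k_d)/(k_d L₀))]
= [1/(0.637−0.131)] ln[(0.637/0.131)(1 − 1.59×0.5060/(0.131×39.2))]
= (1/0.5060) ln[4.863 × 0.8433] = 1.976 × ln(4.101) = 1.976 × 1.411 = 2.789 d.
L(t_c) = L₀ e^(−k_d t_c) = 39.2 × 0.6940 = 27.20 mg/L, and at the critical point k_r D_c = k_d L, so D_c = (0.131/0.637) × 27.20 = 5.594 mg/L.
Minimum DO = C_s − D_c = 8.35 − 5.594 = 2.756 mg/L.

t_c ≈ 2.79 d; D_c ≈ 5.59 mg/L; min DO ≈ 2.76 mg/L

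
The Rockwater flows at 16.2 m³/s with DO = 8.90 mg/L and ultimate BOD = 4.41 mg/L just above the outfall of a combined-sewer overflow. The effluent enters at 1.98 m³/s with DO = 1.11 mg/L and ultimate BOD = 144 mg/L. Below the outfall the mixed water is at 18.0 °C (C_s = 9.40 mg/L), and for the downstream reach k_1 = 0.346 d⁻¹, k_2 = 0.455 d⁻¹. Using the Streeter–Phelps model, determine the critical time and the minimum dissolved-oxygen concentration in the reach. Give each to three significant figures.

t_c ≈ 2.31 d; minimum DO ≈ 2.70 mg/L

Mixed DO = (16.2×8.90 + 1.98×1.11)/(16.2+1.98) = 146.4/18.18 = 8.052 mg/L.
Mixed L₀ = (16.2×4.41 + 1.98×144)/(18.18) = 356.6/18.18 = 19.61 mg/L.
Initial deficit D₀ = C_s − DO₀ = 9.40 − 8.052 = 1.348 mg/L.
t_c = (1/0.1090) ln[(0.455/0.346)(1 − 1.348×0.1090/(0.346×19.61))] = 9.174 × ln(1.287) = 2.312 d.
D_c = (0.346/0.455) × 19.61 × e^(−0.346×2.312) = 0.7604 × 19.61 × 0.4494 = 6.703 mg/L.
Minimum DO = 9.40 − 6.703 = 2.697 mg/L.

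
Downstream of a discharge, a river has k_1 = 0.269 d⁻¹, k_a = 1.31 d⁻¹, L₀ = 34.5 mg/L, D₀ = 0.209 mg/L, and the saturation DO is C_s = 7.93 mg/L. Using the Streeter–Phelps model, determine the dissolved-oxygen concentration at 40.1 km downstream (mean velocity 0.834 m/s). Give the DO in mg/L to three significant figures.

Travel time t = x/v = 40.1 km / (0.834 m/s) = 40100 m / 0.834 m/s = 48080 s = 0.5565 d.
k_1 L₀/(k_a−k_1) = 0.269×34.5/(1.31−0.269) = 9.280/1.041 = 8.915 mg/L.
e^(−k_1 t) = e^(−0.269×0.5565) = 0.8610; e^(−k_a t) = e^(−1.31×0.5565) = 0.4824.
D = 8.915 × (0.8610 − 0.4824) + 0.209 × 0.4824 = 3.375 + 0.1008 = 3.476 mg/L.
DO = C_s − D = 7.93 − 3.476 = 4.454 mg/L.

DO ≈ 4.45 mg/L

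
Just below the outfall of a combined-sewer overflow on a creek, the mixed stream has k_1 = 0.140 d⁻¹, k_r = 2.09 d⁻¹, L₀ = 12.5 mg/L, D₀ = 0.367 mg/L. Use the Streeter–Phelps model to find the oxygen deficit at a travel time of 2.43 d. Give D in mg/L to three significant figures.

k_1 L₀/(k_r−k_1) = 0.140×12.5/(2.09−0.140) = 1.750/1.950 = 0.8974 mg/L.
e^(−k_1 t) = e^(−0.140×2.430) = 0.7116; e^(−k_r t) = e^(−2.09×2.430) = 0.006228.
D = 0.8974 × (0.7116 − 0.006228) + 0.367 × 0.006228 = 0.6331 + 0.002286 = 0.6353 mg/L.

D ≈ 0.635 mg/L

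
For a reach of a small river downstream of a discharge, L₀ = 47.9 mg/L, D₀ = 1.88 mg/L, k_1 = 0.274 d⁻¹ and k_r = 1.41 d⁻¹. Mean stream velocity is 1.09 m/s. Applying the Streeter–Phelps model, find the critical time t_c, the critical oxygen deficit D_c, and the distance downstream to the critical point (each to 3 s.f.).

At the critical point dD/dt = 0, so k_1 L₀ e^(−k_1 t) = k_r D. Substituting D(t) from the Streeter–Phelps equation and solving for t gives
t_c = ln[(k_r/k_1)(1 − D₀(k_r−k_1)/(k_1 L₀))] / (k_r−k_1).
Here k_r−k_1 = 1.136 d⁻¹ and 1 − D₀(k_r−k_1)/(k_1 L₀) = 1 − 1.88×1.136/(0.274×47.9) = 0.8373, so
t_c = ln(5.146 × 0.8373) / 1.136 = 1.461 / 1.136 = 1.286 d.
L(t_c) = L₀ e^(−k_1 t_c) = 47.9 × 0.7031 = 33.68 mg/L, and at the critical point k_r D_c = k_1 L, so D_c = (0.274/1.41) × 33.68 = 6.544 mg/L.
x_c = v t_c = 1.09 m/s × 1.286 d × 86400 s/d = 121100 m ≈ 121 km.

t_c ≈ 1.29 d; D_c ≈ 6.54 mg/L; x_c ≈ 121 km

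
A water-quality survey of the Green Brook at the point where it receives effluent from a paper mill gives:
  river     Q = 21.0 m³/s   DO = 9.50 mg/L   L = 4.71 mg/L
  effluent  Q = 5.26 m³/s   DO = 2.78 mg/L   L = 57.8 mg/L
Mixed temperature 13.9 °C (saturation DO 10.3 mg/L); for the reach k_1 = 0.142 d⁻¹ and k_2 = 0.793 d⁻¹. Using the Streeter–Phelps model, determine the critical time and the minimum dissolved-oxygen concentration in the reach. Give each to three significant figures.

Mixed DO = (21.0×9.50 + 5.26×2.78)/(21.0+5.26) = 214.1/26.26 = 8.154 mg/L.
Mixed L₀ = (21.0×4.71 + 5.26×57.8)/(26.26) = 402.9/26.26 = 15.34 mg/L.
Initial deficit D₀ = C_s − DO₀ = 10.3 − 8.154 = 2.146 mg/L.
t_c = (1/0.6510) ln[(0.793/0.142)(1 − 2.146×0.6510/(0.142×15.34))] = 1.536 × ln(2.004) = 1.068 d.
D_c = (0.142/0.793) × 15.34 × e^(−0.142×1.068) = 0.1791 × 15.34 × 0.8593 = 2.361 mg/L.
Minimum DO = 10.3 − 2.361 = 7.939 mg/L.

t_c ≈ 1.07 d; minimum DO ≈ 7.94 mg/L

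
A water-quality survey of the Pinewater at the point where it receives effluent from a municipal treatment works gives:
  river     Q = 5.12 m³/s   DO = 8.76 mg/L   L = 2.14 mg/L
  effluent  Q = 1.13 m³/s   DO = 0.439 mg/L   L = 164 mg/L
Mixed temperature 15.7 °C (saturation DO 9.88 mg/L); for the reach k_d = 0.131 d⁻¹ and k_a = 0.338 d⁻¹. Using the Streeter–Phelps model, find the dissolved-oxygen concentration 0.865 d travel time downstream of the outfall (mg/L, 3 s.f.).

Mixed DO = (5.12×8.76 + 1.13×0.439)/(5.12+1.13) = 45.35/6.250 = 7.256 mg/L.
Mixed L₀ = (5.12×2.14 + 1.13×164)/(6.250) = 196.3/6.250 = 31.40 mg/L.
Initial deficit D₀ = C_s − DO₀ = 9.88 − 7.256 = 2.624 mg/L.
D(0.865) = [0.131×31.40/(0.338−0.131)](e^(−0.131×0.865) − e^(−0.338×0.865)) + 2.624 e^(−0.338×0.865)
= 19.87 × (0.8929 − 0.7465) + 2.624 × 0.7465 = 4.868 mg/L.
DO = 9.88 − 4.868 = 5.012 mg/L.

DO ≈ 5.01 mg/L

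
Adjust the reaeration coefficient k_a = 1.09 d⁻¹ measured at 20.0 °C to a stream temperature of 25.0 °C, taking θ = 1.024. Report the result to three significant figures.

k_a(T₂) = k_a(T₁) · θ^(T₂−T₁) = 1.09 × 1.024^(25.0−20.0)
= 1.09 × 1.024^5.00 = 1.09 × 1.126 = 1.227 d⁻¹.

k_a ≈ 1.23 d⁻¹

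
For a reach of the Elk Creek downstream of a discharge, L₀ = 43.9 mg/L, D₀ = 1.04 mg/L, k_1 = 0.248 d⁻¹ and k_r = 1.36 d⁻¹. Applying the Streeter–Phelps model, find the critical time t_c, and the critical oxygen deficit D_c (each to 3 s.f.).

t_c ≈ 1.43 d; D_c ≈ 5.62 mg/L

At the critical point dD/dt = 0, so k_1 L₀ e^(−k_1 t) = k_r D. Substituting D(t) from the Streeter–Phelps equation and solving for t gives
t_c = ln[(k_r/k_1)(1 − D₀(k_r−k_1)/(k_1 L₀))] / (k_r−k_1).
Here k_r−k_1 = 1.112 d⁻¹ and 1 − D₀(k_r−k_1)/(k_1 L₀) = 1 − 1.04×1.112/(0.248×43.9) = 0.8938, so
t_c = ln(5.484 × 0.8938) / 1.112 = 1.590 / 1.112 = 1.429 d.
L(t_c) = L₀ e^(−k_1 t_c) = 43.9 × 0.7015 = 30.80 mg/L, and at the critical point k_r D_c = k_1 L, so D_c = (0.248/1.36) × 30.80 = 5.616 mg/L.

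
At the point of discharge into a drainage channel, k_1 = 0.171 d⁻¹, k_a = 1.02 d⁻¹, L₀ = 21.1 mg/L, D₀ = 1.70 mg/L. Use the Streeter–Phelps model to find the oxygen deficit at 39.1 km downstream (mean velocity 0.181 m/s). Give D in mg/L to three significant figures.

Travel time t = x/v = 39.1 km / (0.181 m/s) = 39100 m / 0.181 m/s = 216000 s = 2.500 d.
k_1 L₀/(k_a−k_1) = 0.171×21.1/(1.02−0.171) = 3.608/0.8490 = 4.250 mg/L.
e^(−k_1 t) = e^(−0.171×2.500) = 0.6521; e^(−k_a t) = e^(−1.02×2.500) = 0.07806.
D = 4.250 × (0.6521 − 0.07806) + 1.70 × 0.07806 = 2.440 + 0.1327 = 2.572 mg/L.

D ≈ 2.57 mg/L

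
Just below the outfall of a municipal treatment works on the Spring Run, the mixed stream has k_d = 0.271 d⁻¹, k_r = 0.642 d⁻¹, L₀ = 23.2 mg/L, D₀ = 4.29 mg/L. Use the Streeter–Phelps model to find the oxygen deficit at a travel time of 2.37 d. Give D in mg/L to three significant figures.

k_d L₀/(k_r−k_d) = 0.271×23.2/(0.642−0.271) = 6.287/0.3710 = 16.95 mg/L.
e^(−k_d t) = e^(−0.271×2.370) = 0.5261; e^(−k_r t) = e^(−0.642×2.370) = 0.2184.
D = 16.95 × (0.5261 − 0.2184) + 4.29 × 0.2184 = 5.215 + 0.9368 = 6.152 mg/L.

D ≈ 6.15 mg/L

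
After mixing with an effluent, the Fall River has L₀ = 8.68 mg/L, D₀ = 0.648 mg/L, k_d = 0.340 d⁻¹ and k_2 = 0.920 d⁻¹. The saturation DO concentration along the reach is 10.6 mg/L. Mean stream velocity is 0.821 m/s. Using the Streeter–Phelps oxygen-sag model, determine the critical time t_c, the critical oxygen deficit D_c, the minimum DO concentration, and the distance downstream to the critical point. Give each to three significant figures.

t_c ≈ 1.48 d; D_c ≈ 1.94 mg/L; min DO ≈ 8.66 mg/L; x_c ≈ 105 km

With k_2/k_d = 2.706 and 1 − D₀(k_2−k_d)/(k_d L₀) = 0.8726,
t_c = ln(2.706 × 0.8726) / (0.920 − 0.340) = ln(2.361) / 0.5800 = 0.8592/0.5800 = 1.481 d.
D_c = (k_d/k_2) L₀ e^(−k_d t_c) = (0.340/0.920) × 8.68 × e^(−0.340×1.481) = 0.3696 × 8.68 × 0.6043 = 1.939 mg/L.
Minimum DO = C_s − D_c = 10.6 − 1.939 = 8.661 mg/L.
x_c = v t_c = 0.821 m/s × 1.481 d × 86400 s/d = 105100 m ≈ 105 km.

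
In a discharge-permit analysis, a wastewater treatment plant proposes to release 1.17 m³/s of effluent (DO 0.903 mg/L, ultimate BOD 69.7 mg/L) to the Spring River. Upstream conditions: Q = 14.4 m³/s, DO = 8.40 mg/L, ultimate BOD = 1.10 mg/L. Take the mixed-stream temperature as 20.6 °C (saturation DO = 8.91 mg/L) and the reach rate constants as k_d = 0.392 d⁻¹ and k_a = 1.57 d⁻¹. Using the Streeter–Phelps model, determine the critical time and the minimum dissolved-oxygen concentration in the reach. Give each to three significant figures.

t_c ≈ 0.562 d; minimum DO ≈ 7.66 mg/L

Mixed DO = (14.4×8.40 + 1.17×0.903)/(14.4+1.17) = 122.0/15.57 = 7.837 mg/L.
Mixed L₀ = (14.4×1.10 + 1.17×69.7)/(15.57) = 97.39/15.57 = 6.255 mg/L.
Initial deficit D₀ = C_s − DO₀ = 8.91 − 7.837 = 1.073 mg/L.
t_c = (1/1.178) ln[(1.57/0.392)(1 − 1.073×1.178/(0.392×6.255))] = 0.8489 × ln(1.940) = 0.5624 d.
D_c = (0.392/1.57) × 6.255 × e^(−0.392×0.5624) = 0.2497 × 6.255 × 0.8021 = 1.253 mg/L.
Minimum DO = 8.91 − 1.253 = 7.657 mg/L.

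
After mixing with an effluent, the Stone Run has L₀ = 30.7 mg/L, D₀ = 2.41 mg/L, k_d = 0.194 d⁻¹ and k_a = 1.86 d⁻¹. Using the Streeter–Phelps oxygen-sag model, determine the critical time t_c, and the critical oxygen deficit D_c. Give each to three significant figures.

t_c = [1/(k_a−k_d)] ln[(k_a/k_d)(1 − D₀(k_a−k_d)/(k_d L₀))]
= [1/(1.86−0.194)] ln[(1.86/0.194)(1 − 2.41×1.666/(0.194×30.7))]
= (1/1.666) ln[9.588 × 0.3259] = 0.6002 × ln(3.124) = 0.6002 × 1.139 = 0.6838 d.
L(t_c) = L₀ e^(−k_d t_c) = 30.7 × 0.8758 = 26.89 mg/L, and at the critical point k_a D_c = k_d L, so D_c = (0.194/1.86) × 26.89 = 2.804 mg/L.

t_c ≈ 0.684 d; D_c ≈ 2.80 mg/L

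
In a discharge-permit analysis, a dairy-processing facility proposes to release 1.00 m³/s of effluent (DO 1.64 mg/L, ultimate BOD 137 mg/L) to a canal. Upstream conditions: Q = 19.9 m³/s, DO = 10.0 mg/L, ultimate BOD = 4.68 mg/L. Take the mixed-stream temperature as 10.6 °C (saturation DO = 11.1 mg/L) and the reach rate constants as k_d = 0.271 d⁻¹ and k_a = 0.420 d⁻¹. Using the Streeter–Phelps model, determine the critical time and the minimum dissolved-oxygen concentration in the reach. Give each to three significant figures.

t_c ≈ 2.42 d; minimum DO ≈ 7.41 mg/L

Mixed DO = (19.9×10.0 + 1.00×1.64)/(19.9+1.00) = 200.6/20.90 = 9.600 mg/L.
Mixed L₀ = (19.9×4.68 + 1.00×137)/(20.90) = 230.1/20.90 = 11.01 mg/L.
Initial deficit D₀ = C_s − DO₀ = 11.1 − 9.600 = 1.500 mg/L.
t_c = (1/0.1490) ln[(0.420/0.271)(1 − 1.500×0.1490/(0.271×11.01))] = 6.711 × ln(1.434) = 2.418 d.
D_c = (0.271/0.420) × 11.01 × e^(−0.271×2.418) = 0.6452 × 11.01 × 0.5193 = 3.689 mg/L.
Minimum DO = 11.1 − 3.689 = 7.411 mg/L.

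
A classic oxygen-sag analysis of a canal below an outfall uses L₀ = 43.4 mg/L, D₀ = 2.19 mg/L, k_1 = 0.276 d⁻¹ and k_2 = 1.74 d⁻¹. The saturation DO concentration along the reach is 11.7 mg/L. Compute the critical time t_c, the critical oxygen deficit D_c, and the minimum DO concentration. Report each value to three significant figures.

t_c ≈ 1.04 d; D_c ≈ 5.16 mg/L; min DO ≈ 6.54 mg/L

With k_2/k_1 = 6.304 and 1 − D₀(k_2−k_1)/(k_1 L₀) = 0.7323,
t_c = ln(6.304 × 0.7323) / (1.74 − 0.276) = ln(4.617) / 1.464 = 1.530/1.464 = 1.045 d.
L(t_c) = L₀ e^(−k_1 t_c) = 43.4 × 0.7495 = 32.53 mg/L, and at the critical point k_2 D_c = k_1 L, so D_c = (0.276/1.74) × 32.53 = 5.159 mg/L.
Minimum DO = C_s − D_c = 11.7 − 5.159 = 6.541 mg/L.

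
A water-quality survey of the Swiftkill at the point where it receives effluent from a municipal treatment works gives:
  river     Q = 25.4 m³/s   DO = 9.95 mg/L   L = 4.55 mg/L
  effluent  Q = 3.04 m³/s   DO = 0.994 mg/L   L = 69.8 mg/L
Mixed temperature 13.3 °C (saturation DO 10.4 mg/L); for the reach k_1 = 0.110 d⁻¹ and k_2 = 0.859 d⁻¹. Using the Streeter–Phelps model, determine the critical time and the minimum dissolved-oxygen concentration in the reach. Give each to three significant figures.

t_c ≈ 0.367 d; minimum DO ≈ 8.98 mg/L

Mixed DO = (25.4×9.95 + 3.04×0.994)/(25.4+3.04) = 255.8/28.44 = 8.993 mg/L.
Mixed L₀ = (25.4×4.55 + 3.04×69.8)/(28.44) = 327.8/28.44 = 11.52 mg/L.
Initial deficit D₀ = C_s − DO₀ = 10.4 − 8.993 = 1.407 mg/L.
t_c = (1/0.7490) ln[(0.859/0.110)(1 − 1.407×0.7490/(0.110×11.52))] = 1.335 × ln(1.316) = 0.3666 d.
D_c = (0.110/0.859) × 11.52 × e^(−0.110×0.3666) = 0.1281 × 11.52 × 0.9605 = 1.417 mg/L.
Minimum DO = 10.4 − 1.417 = 8.983 mg/L.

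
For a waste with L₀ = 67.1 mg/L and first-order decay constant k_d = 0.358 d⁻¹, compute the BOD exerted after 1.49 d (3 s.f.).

y_t = L₀(1 − e^(−k_d t)) = 67.1 × (1 − e^(−0.358×1.49))
= 67.1 × (1 − 0.5866) = 67.1 × 0.4134 = 27.74 mg/L.

y ≈ 27.7 mg/L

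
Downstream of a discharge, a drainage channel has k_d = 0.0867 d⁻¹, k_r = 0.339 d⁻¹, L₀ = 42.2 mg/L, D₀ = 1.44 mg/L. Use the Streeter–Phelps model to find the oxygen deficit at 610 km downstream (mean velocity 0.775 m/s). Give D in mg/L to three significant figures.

Travel time t = x/v = 610 km / (0.775 m/s) = 610000 m / 0.775 m/s = 787100 s = 9.110 d.
k_d L₀/(k_r−k_d) = 0.0867×42.2/(0.339−0.0867) = 3.659/0.2523 = 14.50 mg/L.
e^(−k_d t) = e^(−0.0867×9.110) = 0.4539; e^(−k_r t) = e^(−0.339×9.110) = 0.04558.
D = 14.50 × (0.4539 − 0.04558) + 1.44 × 0.04558 = 5.922 + 0.06564 = 5.987 mg/L.

D ≈ 5.99 mg/L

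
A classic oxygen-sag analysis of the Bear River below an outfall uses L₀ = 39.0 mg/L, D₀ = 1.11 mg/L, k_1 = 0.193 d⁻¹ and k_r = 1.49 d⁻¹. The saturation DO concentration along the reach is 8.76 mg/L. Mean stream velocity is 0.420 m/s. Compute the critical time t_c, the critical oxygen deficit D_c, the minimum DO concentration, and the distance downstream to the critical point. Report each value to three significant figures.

t_c = [1/(k_r−k_1)] ln[(k_r/k_1)(1 − D₀(k_r−k_1)/(k_1 L₀))]
= [1/(1.49−0.193)] ln[(1.49/0.193)(1 − 1.11×1.297/(0.193×39.0))]
= (1/1.297) ln[7.720 × 0.8087] = 0.7710 × ln(6.244) = 0.7710 × 1.832 = 1.412 d.
D_c = (k_1/k_r) L₀ e^(−k_1 t_c) = (0.193/1.49) × 39.0 × e^(−0.193×1.412) = 0.1295 × 39.0 × 0.7614 = 3.847 mg/L.
Minimum DO = C_s − D_c = 8.76 − 3.847 = 4.913 mg/L.
x_c = v t_c = 0.420 m/s × 1.412 d × 86400 s/d = 51240 m ≈ 51.2 km.

t_c ≈ 1.41 d; D_c ≈ 3.85 mg/L; min DO ≈ 4.91 mg/L; x_c ≈ 51.2 km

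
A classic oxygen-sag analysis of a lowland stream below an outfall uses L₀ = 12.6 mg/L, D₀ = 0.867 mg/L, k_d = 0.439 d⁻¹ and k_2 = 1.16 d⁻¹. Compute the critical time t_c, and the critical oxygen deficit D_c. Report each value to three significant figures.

t_c = [1/(k_2−k_d)] ln[(k_2/k_d)(1 − D₀(k_2−k_d)/(k_d L₀))]
= [1/(1.16−0.439)] ln[(1.16/0.439)(1 − 0.867×0.7210/(0.439×12.6))]
= (1/0.7210) ln[2.642 × 0.8870] = 1.387 × ln(2.344) = 1.387 × 0.8518 = 1.181 d.
D_c = (k_d/k_2) L₀ e^(−k_d t_c) = (0.439/1.16) × 12.6 × e^(−0.439×1.181) = 0.3784 × 12.6 × 0.5953 = 2.839 mg/L.

t_c ≈ 1.18 d; D_c ≈ 2.84 mg/L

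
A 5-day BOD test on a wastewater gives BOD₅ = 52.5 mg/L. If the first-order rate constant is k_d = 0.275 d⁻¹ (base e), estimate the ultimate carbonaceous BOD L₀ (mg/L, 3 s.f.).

BOD₅ = L₀(1 − e^(−5k_d)) ⇒ L₀ = BOD₅ / (1 − e^(−5×0.275))
= 52.5 / (1 − 0.2528) = 52.5 / 0.7472 = 70.27 mg/L.

L₀ ≈ 70.3 mg/L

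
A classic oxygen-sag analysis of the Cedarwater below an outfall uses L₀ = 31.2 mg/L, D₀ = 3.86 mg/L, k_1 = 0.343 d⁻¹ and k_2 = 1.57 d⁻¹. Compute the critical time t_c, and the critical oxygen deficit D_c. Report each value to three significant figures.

With k_2/k_1 = 4.577 and 1 − D₀(k_2−k_1)/(k_1 L₀) = 0.5574,
t_c = ln(4.577 × 0.5574) / (1.57 − 0.343) = ln(2.551) / 1.227 = 0.9367/1.227 = 0.7634 d.
L(t_c) = L₀ e^(−k_1 t_c) = 31.2 × 0.7696 = 24.01 mg/L, and at the critical point k_2 D_c = k_1 L, so D_c = (0.343/1.57) × 24.01 = 5.246 mg/L.

t_c ≈ 0.763 d; D_c ≈ 5.25 mg/L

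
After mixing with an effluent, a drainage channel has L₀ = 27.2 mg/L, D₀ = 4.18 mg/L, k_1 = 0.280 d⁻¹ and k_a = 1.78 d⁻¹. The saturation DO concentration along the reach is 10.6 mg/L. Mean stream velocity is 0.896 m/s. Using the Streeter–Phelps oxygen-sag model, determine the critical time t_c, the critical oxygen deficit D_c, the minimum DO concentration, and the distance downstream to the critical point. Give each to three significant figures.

At the critical point dD/dt = 0, so k_1 L₀ e^(−k_1 t) = k_a D. Substituting D(t) from the Streeter–Phelps equation and solving for t gives
t_c = ln[(k_a/k_1)(1 − D₀(k_a−k_1)/(k_1 L₀))] / (k_a−k_1).
Here k_a−k_1 = 1.500 d⁻¹ and 1 − D₀(k_a−k_1)/(k_1 L₀) = 1 − 4.18×1.500/(0.280×27.2) = 0.1767, so
t_c = ln(6.357 × 0.1767) / 1.500 = 0.1165 / 1.500 = 0.07764 d.
D_c = (k_1/k_a) L₀ e^(−k_1 t_c) = (0.280/1.78) × 27.2 × e^(−0.280×0.07764) = 0.1573 × 27.2 × 0.9785 = 4.187 mg/L.
Minimum DO = C_s − D_c = 10.6 − 4.187 = 6.413 mg/L.
x_c = v t_c = 0.896 m/s × 0.07764 d × 86400 s/d = 6011 m ≈ 6.01 km.

t_c ≈ 0.0776 d; D_c ≈ 4.19 mg/L; min DO ≈ 6.41 mg/L; x_c ≈ 6.01 km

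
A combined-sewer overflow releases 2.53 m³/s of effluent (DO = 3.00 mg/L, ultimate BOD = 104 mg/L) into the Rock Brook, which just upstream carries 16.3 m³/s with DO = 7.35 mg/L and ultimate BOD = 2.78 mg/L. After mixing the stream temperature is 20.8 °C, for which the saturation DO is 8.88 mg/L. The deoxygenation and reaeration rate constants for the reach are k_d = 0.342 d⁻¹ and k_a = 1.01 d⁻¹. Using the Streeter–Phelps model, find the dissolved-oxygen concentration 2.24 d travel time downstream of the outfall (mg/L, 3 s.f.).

DO ≈ 5.63 mg/L

Mixed DO = (16.3×7.35 + 2.53×3.00)/(16.3+2.53) = 127.4/18.83 = 6.766 mg/L.
Mixed L₀ = (16.3×2.78 + 2.53×104)/(18.83) = 308.4/18.83 = 16.38 mg/L.
Initial deficit D₀ = C_s − DO₀ = 8.88 − 6.766 = 2.114 mg/L.
D(2.24) = [0.342×16.38/(1.01−0.342)](e^(−0.342×2.24) − e^(−1.01×2.24)) + 2.114 e^(−1.01×2.24)
= 8.386 × (0.4648 − 0.1041) + 2.114 × 0.1041 = 3.245 mg/L.
DO = 8.88 − 3.245 = 5.635 mg/L.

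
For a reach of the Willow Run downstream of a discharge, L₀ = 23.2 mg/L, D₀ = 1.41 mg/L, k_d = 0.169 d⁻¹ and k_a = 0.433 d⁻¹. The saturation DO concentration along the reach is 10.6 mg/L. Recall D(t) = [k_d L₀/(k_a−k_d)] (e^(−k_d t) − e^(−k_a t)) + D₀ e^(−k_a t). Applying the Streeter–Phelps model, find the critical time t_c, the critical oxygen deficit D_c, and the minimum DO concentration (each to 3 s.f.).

t_c ≈ 3.19 d; D_c ≈ 5.29 mg/L; min DO ≈ 5.31 mg/L

With k_a/k_d = 2.562 and 1 − D₀(k_a−k_d)/(k_d L₀) = 0.9051,
t_c = ln(2.562 × 0.9051) / (0.433 − 0.169) = ln(2.319) / 0.2640 = 0.8411/0.2640 = 3.186 d.
L(t_c) = L₀ e^(−k_d t_c) = 23.2 × 0.5837 = 13.54 mg/L, and at the critical point k_a D_c = k_d L, so D_c = (0.169/0.433) × 13.54 = 5.285 mg/L.
Minimum DO = C_s − D_c = 10.6 − 5.285 = 5.315 mg/L.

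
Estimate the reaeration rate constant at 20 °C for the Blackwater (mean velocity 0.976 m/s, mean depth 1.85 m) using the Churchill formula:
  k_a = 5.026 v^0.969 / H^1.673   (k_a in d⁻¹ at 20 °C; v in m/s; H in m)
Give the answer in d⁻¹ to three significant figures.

k_a = 5.026 × 0.976^0.969 / 1.85^1.673 = 5.026 × 0.9767 / 2.799 = 1.754 d⁻¹.

k_a ≈ 1.75 d⁻¹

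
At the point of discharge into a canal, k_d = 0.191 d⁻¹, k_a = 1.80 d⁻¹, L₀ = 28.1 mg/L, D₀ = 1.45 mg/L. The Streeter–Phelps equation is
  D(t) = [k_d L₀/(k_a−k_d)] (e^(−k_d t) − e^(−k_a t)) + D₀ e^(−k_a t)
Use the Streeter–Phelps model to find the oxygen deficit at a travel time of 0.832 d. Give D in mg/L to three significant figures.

k_d L₀/(k_a−k_d) = 0.191×28.1/(1.80−0.191) = 5.367/1.609 = 3.336 mg/L.
e^(−k_d t) = e^(−0.191×0.8320) = 0.8531; e^(−k_a t) = e^(−1.80×0.8320) = 0.2237.
D = 3.336 × (0.8531 − 0.2237) + 1.45 × 0.2237 = 2.099 + 0.3243 = 2.424 mg/L.

D ≈ 2.42 mg/L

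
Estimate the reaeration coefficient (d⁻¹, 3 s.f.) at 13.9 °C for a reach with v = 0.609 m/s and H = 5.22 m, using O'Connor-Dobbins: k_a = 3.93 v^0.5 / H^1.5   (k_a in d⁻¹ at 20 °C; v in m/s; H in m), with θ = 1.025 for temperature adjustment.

k_a(20) = 3.93 × 0.609^0.5 / 5.22^1.5 = 3.93 × 0.7804 / 11.93 = 0.2572 d⁻¹.
k_a(13.9) = 0.2572 × 1.025^(13.9−20) = 0.2572 × 0.8602 = 0.2212 d⁻¹.

k_a ≈ 0.221 d⁻¹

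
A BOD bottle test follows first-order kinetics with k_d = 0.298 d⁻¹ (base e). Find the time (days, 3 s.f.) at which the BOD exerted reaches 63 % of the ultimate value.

t ≈ 3.34 d

y/L₀ = 1 − e^(−k_d t) = 0.63 ⇒ e^(−k_d t) = 0.370
t = −ln(0.370) / 0.298 = 0.9943 / 0.298 = 3.336 d.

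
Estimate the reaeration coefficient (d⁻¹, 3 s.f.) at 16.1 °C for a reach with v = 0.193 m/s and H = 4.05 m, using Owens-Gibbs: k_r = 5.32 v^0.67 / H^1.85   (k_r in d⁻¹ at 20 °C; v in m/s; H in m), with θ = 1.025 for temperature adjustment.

k_r ≈ 0.121 d⁻¹

k_r(20) = 5.32 × 0.193^0.67 / 4.05^1.85 = 5.32 × 0.3321 / 13.30 = 0.1329 d⁻¹.
k_r(16.1) = 0.1329 × 1.025^(16.1−20) = 0.1329 × 0.9082 = 0.1207 d⁻¹.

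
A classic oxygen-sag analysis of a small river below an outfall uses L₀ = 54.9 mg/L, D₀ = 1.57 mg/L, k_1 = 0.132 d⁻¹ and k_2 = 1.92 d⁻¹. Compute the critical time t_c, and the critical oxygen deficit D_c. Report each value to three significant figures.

t_c ≈ 1.22 d; D_c ≈ 3.21 mg/L

With k_2/k_1 = 14.55 and 1 − D₀(k_2−k_1)/(k_1 L₀) = 0.6126,
t_c = ln(14.55 × 0.6126) / (1.92 − 0.132) = ln(8.911) / 1.788 = 2.187/1.788 = 1.223 d.
L(t_c) = L₀ e^(−k_1 t_c) = 54.9 × 0.8509 = 46.71 mg/L, and at the critical point k_2 D_c = k_1 L, so D_c = (0.132/1.92) × 46.71 = 3.212 mg/L.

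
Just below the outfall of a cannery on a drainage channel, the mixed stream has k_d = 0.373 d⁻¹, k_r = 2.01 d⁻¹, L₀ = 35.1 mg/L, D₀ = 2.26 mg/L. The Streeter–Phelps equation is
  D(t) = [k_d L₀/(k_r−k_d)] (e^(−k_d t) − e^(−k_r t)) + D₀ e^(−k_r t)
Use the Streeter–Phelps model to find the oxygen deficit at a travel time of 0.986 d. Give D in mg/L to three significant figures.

D ≈ 4.75 mg/L

k_d L₀/(k_r−k_d) = 0.373×35.1/(2.01−0.373) = 13.09/1.637 = 7.998 mg/L.
e^(−k_d t) = e^(−0.373×0.9860) = 0.6923; e^(−k_r t) = e^(−2.01×0.9860) = 0.1378.
D = 7.998 × (0.6923 − 0.1378) + 2.26 × 0.1378 = 4.434 + 0.3115 = 4.746 mg/L.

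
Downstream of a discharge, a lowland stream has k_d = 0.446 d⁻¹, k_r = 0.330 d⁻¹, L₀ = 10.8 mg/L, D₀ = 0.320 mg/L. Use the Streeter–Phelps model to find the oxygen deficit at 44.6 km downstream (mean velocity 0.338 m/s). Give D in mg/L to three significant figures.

Travel time t = x/v = 44.6 km / (0.338 m/s) = 44600 m / 0.338 m/s = 132000 s = 1.527 d.
k_d L₀/(k_r−k_d) = 0.446×10.8/(0.330−0.446) = 4.817/-0.1160 = -41.52 mg/L.
e^(−k_d t) = e^(−0.446×1.527) = 0.5060; e^(−k_r t) = e^(−0.330×1.527) = 0.6041.
D = -41.52 × (0.5060 − 0.6041) + 0.320 × 0.6041 = 4.073 + 0.1933 = 4.266 mg/L.

D ≈ 4.27 mg/L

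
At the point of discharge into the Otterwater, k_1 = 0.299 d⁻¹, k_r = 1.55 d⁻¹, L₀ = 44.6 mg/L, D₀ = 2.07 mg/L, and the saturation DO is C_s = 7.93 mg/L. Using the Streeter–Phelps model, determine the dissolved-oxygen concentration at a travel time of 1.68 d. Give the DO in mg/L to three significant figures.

DO ≈ 2.11 mg/L

k_1 L₀/(k_r−k_1) = 0.299×44.6/(1.55−0.299) = 13.34/1.251 = 10.66 mg/L.
e^(−k_1 t) = e^(−0.299×1.680) = 0.6051; e^(−k_r t) = e^(−1.55×1.680) = 0.07398.
D = 10.66 × (0.6051 − 0.07398) + 2.07 × 0.07398 = 5.662 + 0.1531 = 5.815 mg/L.
DO = C_s − D = 7.93 − 5.815 = 2.115 mg/L.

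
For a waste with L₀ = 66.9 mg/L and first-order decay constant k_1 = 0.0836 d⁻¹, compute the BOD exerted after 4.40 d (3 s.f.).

y_t = L₀(1 − e^(−k_1 t)) = 66.9 × (1 − e^(−0.0836×4.40))
= 66.9 × (1 − 0.6922) = 66.9 × 0.3078 = 20.59 mg/L.

y ≈ 20.6 mg/L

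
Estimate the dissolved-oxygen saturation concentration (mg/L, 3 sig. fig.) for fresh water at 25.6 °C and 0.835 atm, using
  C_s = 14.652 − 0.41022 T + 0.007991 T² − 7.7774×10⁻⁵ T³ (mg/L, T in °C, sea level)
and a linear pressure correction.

C_s ≈ 6.75 mg/L

At sea level: C_s = 14.652 − 0.41022×25.6 + 0.007991×25.6² − 7.7774×10⁻⁵×25.6³ = 8.083 mg/L.
Pressure correction: C_s' = 8.083 × 0.835 = 6.749 mg/L.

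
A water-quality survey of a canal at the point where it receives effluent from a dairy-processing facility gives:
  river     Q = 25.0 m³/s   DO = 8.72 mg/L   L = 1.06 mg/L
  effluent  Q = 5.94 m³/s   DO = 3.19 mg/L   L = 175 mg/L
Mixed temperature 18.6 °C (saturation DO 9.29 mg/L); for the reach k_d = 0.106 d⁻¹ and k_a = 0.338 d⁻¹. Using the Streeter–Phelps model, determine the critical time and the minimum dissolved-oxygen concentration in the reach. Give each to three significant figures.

t_c ≈ 4.53 d; minimum DO ≈ 2.60 mg/L

Mixed DO = (25.0×8.72 + 5.94×3.19)/(25.0+5.94) = 236.9/30.94 = 7.658 mg/L.
Mixed L₀ = (25.0×1.06 + 5.94×175)/(30.94) = 1066/30.94 = 34.45 mg/L.
Initial deficit D₀ = C_s − DO₀ = 9.29 − 7.658 = 1.632 mg/L.
t_c = (1/0.2320) ln[(0.338/0.106)(1 − 1.632×0.2320/(0.106×34.45))] = 4.310 × ln(2.858) = 4.527 d.
D_c = (0.106/0.338) × 34.45 × e^(−0.106×4.527) = 0.3136 × 34.45 × 0.6189 = 6.687 mg/L.
Minimum DO = 9.29 − 6.687 = 2.603 mg/L.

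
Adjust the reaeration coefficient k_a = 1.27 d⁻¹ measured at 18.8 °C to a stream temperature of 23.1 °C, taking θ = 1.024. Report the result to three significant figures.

k_a ≈ 1.41 d⁻¹

k_a(T₂) = k_a(T₁) · θ^(T₂−T₁) = 1.27 × 1.024^(23.1−18.8)
= 1.27 × 1.024^4.30 = 1.27 × 1.107 = 1.406 d⁻¹.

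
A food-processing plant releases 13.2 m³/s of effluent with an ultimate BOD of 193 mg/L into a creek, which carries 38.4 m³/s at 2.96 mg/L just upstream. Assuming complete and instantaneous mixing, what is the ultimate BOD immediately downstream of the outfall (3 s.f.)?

Flow-weighted mixing: C = (Q_r C_r + Q_w C_w)/(Q_r + Q_w)
= (38.4×2.96 + 13.2×193)/(38.4 + 13.2) = 2661/51.60 = 51.57 mg/L.

51.6 mg/L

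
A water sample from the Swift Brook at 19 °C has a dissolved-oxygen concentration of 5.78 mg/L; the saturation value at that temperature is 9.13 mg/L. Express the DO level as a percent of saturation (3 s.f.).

% saturation = C/C_s × 100 = 5.78/9.13 × 100 = 63.3 %.

63.3 % saturation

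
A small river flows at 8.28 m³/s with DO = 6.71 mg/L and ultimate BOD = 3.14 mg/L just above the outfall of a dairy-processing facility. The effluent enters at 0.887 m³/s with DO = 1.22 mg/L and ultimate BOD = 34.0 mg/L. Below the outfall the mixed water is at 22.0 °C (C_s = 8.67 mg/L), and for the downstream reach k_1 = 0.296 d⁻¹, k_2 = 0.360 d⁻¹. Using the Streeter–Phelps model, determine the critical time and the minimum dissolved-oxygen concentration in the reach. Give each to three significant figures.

t_c ≈ 1.62 d; minimum DO ≈ 5.55 mg/L

Mixed DO = (8.28×6.71 + 0.887×1.22)/(8.28+0.887) = 56.64/9.167 = 6.179 mg/L.
Mixed L₀ = (8.28×3.14 + 0.887×34.0)/(9.167) = 56.16/9.167 = 6.126 mg/L.
Initial deficit D₀ = C_s − DO₀ = 8.67 − 6.179 = 2.491 mg/L.
t_c = (1/0.06400) ln[(0.360/0.296)(1 − 2.491×0.06400/(0.296×6.126))] = 15.62 × ln(1.109) = 1.620 d.
D_c = (0.296/0.360) × 6.126 × e^(−0.296×1.620) = 0.8222 × 6.126 × 0.6190 = 3.118 mg/L.
Minimum DO = 8.67 − 3.118 = 5.552 mg/L.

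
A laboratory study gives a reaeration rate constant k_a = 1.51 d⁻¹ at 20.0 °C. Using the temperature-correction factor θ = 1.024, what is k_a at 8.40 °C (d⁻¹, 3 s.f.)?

k_a(T₂) = k_a(T₁) · θ^(T₂−T₁) = 1.51 × 1.024^(8.40−20.0)
= 1.51 × 1.024^-11.6 = 1.51 × 0.7595 = 1.147 d⁻¹.

k_a ≈ 1.15 d⁻¹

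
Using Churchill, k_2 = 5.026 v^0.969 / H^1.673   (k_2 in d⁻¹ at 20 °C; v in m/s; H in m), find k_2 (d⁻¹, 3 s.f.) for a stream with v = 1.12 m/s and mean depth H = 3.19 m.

k_2 ≈ 0.806 d⁻¹

k_2 = 5.026 × 1.12^0.969 / 3.19^1.673 = 5.026 × 1.116 / 6.964 = 0.8055 d⁻¹.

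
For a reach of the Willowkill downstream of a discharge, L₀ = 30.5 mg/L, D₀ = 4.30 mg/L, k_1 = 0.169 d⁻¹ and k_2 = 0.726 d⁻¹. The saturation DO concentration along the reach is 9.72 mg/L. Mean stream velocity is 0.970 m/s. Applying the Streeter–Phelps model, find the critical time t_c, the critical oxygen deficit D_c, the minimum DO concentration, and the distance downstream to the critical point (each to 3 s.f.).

t_c ≈ 1.50 d; D_c ≈ 5.51 mg/L; min DO ≈ 4.21 mg/L; x_c ≈ 125 km

With k_2/k_1 = 4.296 and 1 − D₀(k_2−k_1)/(k_1 L₀) = 0.5353,
t_c = ln(4.296 × 0.5353) / (0.726 − 0.169) = ln(2.300) / 0.5570 = 0.8328/0.5570 = 1.495 d.
L(t_c) = L₀ e^(−k_1 t_c) = 30.5 × 0.7767 = 23.69 mg/L, and at the critical point k_2 D_c = k_1 L, so D_c = (0.169/0.726) × 23.69 = 5.515 mg/L.
Minimum DO = C_s − D_c = 9.72 − 5.515 = 4.205 mg/L.
x_c = v t_c = 0.970 m/s × 1.495 d × 86400 s/d = 125300 m ≈ 125 km.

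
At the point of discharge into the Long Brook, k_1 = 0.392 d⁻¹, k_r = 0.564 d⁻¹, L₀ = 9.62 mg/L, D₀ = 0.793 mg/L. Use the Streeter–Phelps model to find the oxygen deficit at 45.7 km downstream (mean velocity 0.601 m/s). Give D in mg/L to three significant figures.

D ≈ 2.66 mg/L

Travel time t = x/v = 45.7 km / (0.601 m/s) = 45700 m / 0.601 m/s = 76040 s = 0.8801 d.
k_1 L₀/(k_r−k_1) = 0.392×9.62/(0.564−0.392) = 3.771/0.1720 = 21.92 mg/L.
e^(−k_1 t) = e^(−0.392×0.8801) = 0.7082; e^(−k_r t) = e^(−0.564×0.8801) = 0.6087.
D = 21.92 × (0.7082 − 0.6087) + 0.793 × 0.6087 = 2.181 + 0.4827 = 2.664 mg/L.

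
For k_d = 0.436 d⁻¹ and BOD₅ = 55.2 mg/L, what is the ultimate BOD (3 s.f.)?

L₀ ≈ 62.2 mg/L

BOD₅ = L₀(1 − e^(−5k_d)) ⇒ L₀ = BOD₅ / (1 − e^(−5×0.436))
= 55.2 / (1 − 0.1130) = 55.2 / 0.8870 = 62.24 mg/L.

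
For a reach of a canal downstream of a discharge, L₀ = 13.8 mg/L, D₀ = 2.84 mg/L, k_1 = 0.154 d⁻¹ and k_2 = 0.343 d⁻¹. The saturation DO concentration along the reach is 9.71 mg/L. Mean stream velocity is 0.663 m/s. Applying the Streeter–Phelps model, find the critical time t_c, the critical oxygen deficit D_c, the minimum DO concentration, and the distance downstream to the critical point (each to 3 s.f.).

With k_2/k_1 = 2.227 and 1 − D₀(k_2−k_1)/(k_1 L₀) = 0.7474,
t_c = ln(2.227 × 0.7474) / (0.343 − 0.154) = ln(1.665) / 0.1890 = 0.5097/0.1890 = 2.697 d.
L(t_c) = L₀ e^(−k_1 t_c) = 13.8 × 0.6602 = 9.110 mg/L, and at the critical point k_2 D_c = k_1 L, so D_c = (0.154/0.343) × 9.110 = 4.090 mg/L.
Minimum DO = C_s − D_c = 9.71 − 4.090 = 5.620 mg/L.
x_c = v t_c = 0.663 m/s × 2.697 d × 86400 s/d = 154500 m ≈ 154 km.

t_c ≈ 2.70 d; D_c ≈ 4.09 mg/L; min DO ≈ 5.62 mg/L; x_c ≈ 154 km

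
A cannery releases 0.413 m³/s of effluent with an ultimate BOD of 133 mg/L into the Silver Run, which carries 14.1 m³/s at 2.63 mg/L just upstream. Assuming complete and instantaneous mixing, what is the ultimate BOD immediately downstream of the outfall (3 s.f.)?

6.34 mg/L

Flow-weighted mixing: C = (Q_r C_r + Q_w C_w)/(Q_r + Q_w)
= (14.1×2.63 + 0.413×133)/(14.1 + 0.413) = 92.01/14.51 = 6.340 mg/L.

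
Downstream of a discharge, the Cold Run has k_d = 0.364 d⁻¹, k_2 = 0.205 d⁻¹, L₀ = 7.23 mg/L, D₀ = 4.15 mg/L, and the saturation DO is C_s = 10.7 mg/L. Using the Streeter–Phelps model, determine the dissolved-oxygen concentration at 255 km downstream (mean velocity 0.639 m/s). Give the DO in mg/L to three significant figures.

DO ≈ 5.75 mg/L

Travel time t = x/v = 255 km / (0.639 m/s) = 255000 m / 0.639 m/s = 399100 s = 4.619 d.
k_d L₀/(k_2−k_d) = 0.364×7.23/(0.205−0.364) = 2.632/-0.1590 = -16.55 mg/L.
e^(−k_d t) = e^(−0.364×4.619) = 0.1861; e^(−k_2 t) = e^(−0.205×4.619) = 0.3880.
D = -16.55 × (0.1861 − 0.3880) + 4.15 × 0.3880 = 3.340 + 1.610 = 4.950 mg/L.
DO = C_s − D = 10.7 − 4.950 = 5.750 mg/L.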